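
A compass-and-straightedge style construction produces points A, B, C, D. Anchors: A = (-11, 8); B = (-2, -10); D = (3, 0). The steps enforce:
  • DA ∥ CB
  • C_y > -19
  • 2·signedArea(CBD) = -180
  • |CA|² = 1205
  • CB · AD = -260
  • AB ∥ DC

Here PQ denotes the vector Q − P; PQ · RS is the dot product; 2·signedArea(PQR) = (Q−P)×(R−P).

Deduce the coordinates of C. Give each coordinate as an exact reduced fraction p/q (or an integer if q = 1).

1. C_x = 12  [DA ∥ CB ∩ AB ∥ DC]
2. C_y = -18  [DA ∥ CB ∩ AB ∥ DC]
   → C = (12, -18)

C = (12, -18)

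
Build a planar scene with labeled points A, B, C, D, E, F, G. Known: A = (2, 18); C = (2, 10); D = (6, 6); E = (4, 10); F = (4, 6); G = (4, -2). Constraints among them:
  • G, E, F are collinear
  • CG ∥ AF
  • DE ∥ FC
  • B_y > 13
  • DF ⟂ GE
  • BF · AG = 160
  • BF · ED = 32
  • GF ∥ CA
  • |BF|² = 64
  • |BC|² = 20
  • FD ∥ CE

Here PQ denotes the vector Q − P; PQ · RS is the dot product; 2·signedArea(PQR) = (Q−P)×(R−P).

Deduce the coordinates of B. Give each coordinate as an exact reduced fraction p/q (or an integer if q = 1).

B = (4, 14)

1. B_x = 4  [BF · ED = 32 ∩ BF · AG = 160]
2. B_y = 14  [BF · ED = 32 ∩ BF · AG = 160]
   → B = (4, 14)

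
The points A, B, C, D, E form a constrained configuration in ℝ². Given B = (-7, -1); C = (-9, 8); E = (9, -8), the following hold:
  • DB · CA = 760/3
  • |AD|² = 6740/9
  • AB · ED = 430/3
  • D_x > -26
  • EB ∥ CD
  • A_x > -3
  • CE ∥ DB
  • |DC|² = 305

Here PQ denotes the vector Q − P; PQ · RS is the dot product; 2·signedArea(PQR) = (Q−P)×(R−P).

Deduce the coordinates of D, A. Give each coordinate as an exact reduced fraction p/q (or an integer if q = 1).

A = (-7/3, -1/3)
D = (-25, 15)

1. D_x = -25  [CE ∥ DB ∩ EB ∥ CD]
2. D_y = 15  [CE ∥ DB ∩ EB ∥ CD]
   → D = (-25, 15)
3. A_x = -7/3  [AB · ED = 430/3 ∩ DB · CA = 760/3]
4. A_y = -1/3  [AB · ED = 430/3 ∩ DB · CA = 760/3]
   → A = (-7/3, -1/3)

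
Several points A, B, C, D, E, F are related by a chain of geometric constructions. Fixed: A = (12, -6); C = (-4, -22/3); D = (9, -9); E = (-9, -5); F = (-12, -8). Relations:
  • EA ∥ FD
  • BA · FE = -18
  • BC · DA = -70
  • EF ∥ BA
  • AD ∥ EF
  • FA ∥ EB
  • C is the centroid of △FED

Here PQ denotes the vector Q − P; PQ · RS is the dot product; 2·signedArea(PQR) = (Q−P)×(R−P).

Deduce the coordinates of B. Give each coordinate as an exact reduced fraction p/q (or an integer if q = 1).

B = (15, -3)

1. B_x = 15  [EF ∥ BA ∩ FA ∥ EB]
2. B_y = -3  [EF ∥ BA ∩ FA ∥ EB]
   → B = (15, -3)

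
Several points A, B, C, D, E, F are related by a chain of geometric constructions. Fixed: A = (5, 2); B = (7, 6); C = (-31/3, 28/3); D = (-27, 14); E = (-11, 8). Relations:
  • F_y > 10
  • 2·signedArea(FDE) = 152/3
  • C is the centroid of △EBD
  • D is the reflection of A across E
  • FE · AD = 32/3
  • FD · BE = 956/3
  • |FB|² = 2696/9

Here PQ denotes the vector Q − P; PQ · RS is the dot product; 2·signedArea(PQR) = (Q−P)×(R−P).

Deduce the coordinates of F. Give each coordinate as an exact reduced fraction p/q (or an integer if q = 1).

F = (-29/3, 32/3)

1. F_x = -29/3  [2·signedArea(FDE) = 152/3 ∩ FD · BE = 956/3]
2. F_y = 32/3  [2·signedArea(FDE) = 152/3 ∩ FD · BE = 956/3]
   → F = (-29/3, 32/3)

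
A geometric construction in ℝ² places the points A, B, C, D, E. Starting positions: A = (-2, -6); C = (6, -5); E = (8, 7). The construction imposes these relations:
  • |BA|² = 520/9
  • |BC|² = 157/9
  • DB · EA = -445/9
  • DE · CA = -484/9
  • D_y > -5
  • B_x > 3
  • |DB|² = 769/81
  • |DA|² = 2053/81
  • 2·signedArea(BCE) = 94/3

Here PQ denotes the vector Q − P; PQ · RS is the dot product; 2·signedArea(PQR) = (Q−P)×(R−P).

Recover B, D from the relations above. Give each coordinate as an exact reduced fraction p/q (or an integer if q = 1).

B = (4, -4/3)
D = (8/3, -37/9)

1. B_x = 4  [line -12·x + 2·y + 152/3 = 0 ∩ |BA|² = 520/9]
2. B_y = -4/3  [line -12·x + 2·y + 152/3 = 0 ∩ |BA|² = 520/9]
   → B = (4, -4/3)
3. D_x = 8/3  [DE · CA = -484/9 ∩ DB · EA = -445/9]
4. D_y = -37/9  [DE · CA = -484/9 ∩ DB · EA = -445/9]
   → D = (8/3, -37/9)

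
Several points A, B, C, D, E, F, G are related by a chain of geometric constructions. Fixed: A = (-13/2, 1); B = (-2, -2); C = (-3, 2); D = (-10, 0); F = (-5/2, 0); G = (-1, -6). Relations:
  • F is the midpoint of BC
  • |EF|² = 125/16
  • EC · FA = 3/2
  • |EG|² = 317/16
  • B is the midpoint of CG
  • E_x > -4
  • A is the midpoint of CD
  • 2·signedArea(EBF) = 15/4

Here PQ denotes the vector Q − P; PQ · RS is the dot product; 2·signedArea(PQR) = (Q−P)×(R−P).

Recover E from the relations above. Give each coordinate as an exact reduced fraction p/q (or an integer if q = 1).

E = (-15/4, -5/2)

1. E_x = -15/4  [2·signedArea(EBF) = 15/4 ∩ EC · FA = 3/2]
2. E_y = -5/2  [2·signedArea(EBF) = 15/4 ∩ EC · FA = 3/2]
   → E = (-15/4, -5/2)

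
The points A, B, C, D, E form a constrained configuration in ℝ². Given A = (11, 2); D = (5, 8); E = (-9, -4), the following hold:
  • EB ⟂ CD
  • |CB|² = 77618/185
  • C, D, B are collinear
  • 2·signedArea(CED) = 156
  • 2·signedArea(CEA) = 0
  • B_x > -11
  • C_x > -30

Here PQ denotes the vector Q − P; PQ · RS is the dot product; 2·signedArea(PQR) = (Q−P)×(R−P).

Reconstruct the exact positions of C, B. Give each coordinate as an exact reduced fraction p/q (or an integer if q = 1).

1. C_x = -29  [2·signedArea(CEA) = 0 ∩ 2·signedArea(CED) = 156]
2. C_y = -10  [2·signedArea(CEA) = 0 ∩ 2·signedArea(CED) = 156]
   → C = (-29, -10)
3. B_x = -2016/185  [C, D, B are collinear ∩ EB ⟂ CD]
4. B_y = -77/185  [C, D, B are collinear ∩ EB ⟂ CD]
   → B = (-2016/185, -77/185)

B = (-2016/185, -77/185)
C = (-29, -10)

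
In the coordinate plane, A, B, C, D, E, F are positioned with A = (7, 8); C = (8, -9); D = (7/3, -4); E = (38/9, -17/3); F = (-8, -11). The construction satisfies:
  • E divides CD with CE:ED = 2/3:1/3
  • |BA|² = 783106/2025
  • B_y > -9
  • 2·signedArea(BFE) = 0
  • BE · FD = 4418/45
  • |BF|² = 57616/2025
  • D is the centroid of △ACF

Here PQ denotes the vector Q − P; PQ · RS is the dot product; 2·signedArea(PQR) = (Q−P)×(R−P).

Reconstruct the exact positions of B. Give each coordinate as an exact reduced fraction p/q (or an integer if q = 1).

1. B_x = -28/9  [2·signedArea(BFE) = 0 ∩ BE · FD = 4418/45]
2. B_y = -133/15  [2·signedArea(BFE) = 0 ∩ BE · FD = 4418/45]
   → B = (-28/9, -133/15)

B = (-28/9, -133/15)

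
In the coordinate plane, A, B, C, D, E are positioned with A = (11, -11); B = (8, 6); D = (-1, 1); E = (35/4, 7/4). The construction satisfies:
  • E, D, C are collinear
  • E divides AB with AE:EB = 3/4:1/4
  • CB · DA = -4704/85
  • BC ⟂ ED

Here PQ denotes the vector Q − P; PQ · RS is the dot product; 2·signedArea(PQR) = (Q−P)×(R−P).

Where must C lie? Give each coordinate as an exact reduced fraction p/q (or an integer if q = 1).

C = (708/85, 146/85)

1. C_x = 708/85  [E, D, C are collinear ∩ BC ⟂ ED]
2. C_y = 146/85  [E, D, C are collinear ∩ BC ⟂ ED]
   → C = (708/85, 146/85)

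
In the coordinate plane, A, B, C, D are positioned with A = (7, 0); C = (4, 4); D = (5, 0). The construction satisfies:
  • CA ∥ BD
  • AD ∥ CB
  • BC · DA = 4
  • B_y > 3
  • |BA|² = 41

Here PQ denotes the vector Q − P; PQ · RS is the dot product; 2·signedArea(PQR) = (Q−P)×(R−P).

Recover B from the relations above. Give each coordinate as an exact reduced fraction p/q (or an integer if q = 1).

B = (2, 4)

1. B_x = 2  [CA ∥ BD ∩ AD ∥ CB]
2. B_y = 4  [CA ∥ BD ∩ AD ∥ CB]
   → B = (2, 4)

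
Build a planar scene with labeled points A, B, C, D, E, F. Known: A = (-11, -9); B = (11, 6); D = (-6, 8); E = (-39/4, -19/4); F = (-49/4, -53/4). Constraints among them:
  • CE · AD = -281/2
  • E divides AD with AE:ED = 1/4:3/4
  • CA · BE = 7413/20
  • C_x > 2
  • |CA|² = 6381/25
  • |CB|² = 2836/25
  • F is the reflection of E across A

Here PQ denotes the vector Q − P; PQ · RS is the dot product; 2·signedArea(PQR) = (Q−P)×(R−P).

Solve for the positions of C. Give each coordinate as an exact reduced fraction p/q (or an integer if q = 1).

C = (11/5, 0)

1. C_x = 11/5  [CE · AD = -281/2 ∩ CA · BE = 7413/20]
2. C_y = 0  [CE · AD = -281/2 ∩ CA · BE = 7413/20]
   → C = (11/5, 0)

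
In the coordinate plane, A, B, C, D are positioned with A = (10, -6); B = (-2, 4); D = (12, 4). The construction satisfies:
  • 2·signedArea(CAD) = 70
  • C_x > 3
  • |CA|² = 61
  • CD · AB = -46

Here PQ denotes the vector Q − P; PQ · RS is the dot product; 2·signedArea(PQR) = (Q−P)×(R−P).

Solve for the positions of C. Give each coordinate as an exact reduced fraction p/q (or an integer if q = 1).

C = (4, -1)

1. C_x = 4  [CD · AB = -46 ∩ 2·signedArea(CAD) = 70]
2. C_y = -1  [CD · AB = -46 ∩ 2·signedArea(CAD) = 70]
   → C = (4, -1)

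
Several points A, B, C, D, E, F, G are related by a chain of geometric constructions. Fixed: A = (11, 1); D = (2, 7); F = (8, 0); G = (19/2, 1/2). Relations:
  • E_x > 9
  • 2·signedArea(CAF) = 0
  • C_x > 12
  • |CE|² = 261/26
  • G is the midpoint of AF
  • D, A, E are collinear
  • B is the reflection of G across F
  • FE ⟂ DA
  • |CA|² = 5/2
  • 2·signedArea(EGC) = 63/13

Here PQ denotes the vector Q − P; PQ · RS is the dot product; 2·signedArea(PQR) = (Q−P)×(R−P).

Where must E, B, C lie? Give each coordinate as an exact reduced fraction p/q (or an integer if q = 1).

1. E_x = 122/13  [D, A, E are collinear ∩ FE ⟂ DA]
2. E_y = 27/13  [D, A, E are collinear ∩ FE ⟂ DA]
   → E = (122/13, 27/13)
3. B_x = 13/2  [B is the reflection of G across F]
4. B_y = -1/2  [B is the reflection of G across F]
   → B = (13/2, -1/2)
5. C_x = 25/2  [2·signedArea(CAF) = 0 ∩ 2·signedArea(EGC) = 63/13]
6. C_y = 3/2  [2·signedArea(CAF) = 0 ∩ 2·signedArea(EGC) = 63/13]
   → C = (25/2, 3/2)

B = (13/2, -1/2)
C = (25/2, 3/2)
E = (122/13, 27/13)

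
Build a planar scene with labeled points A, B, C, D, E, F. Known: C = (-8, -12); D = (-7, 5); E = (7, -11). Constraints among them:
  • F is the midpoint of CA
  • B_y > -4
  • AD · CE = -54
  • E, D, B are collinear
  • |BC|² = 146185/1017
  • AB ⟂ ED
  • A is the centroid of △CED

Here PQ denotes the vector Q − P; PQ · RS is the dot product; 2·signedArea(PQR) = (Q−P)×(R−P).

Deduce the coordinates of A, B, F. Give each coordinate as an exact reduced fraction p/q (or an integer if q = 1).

1. A_x = -8/3  [A is the centroid of △CED]
2. A_y = -6  [A is the centroid of △CED]
   → A = (-8/3, -6)
3. B_x = 112/339  [E, D, B are collinear ∩ AB ⟂ ED]
4. B_y = -1145/339  [E, D, B are collinear ∩ AB ⟂ ED]
   → B = (112/339, -1145/339)
5. F_x = -16/3  [F is the midpoint of CA]
6. F_y = -9  [F is the midpoint of CA]
   → F = (-16/3, -9)

A = (-8/3, -6)
B = (112/339, -1145/339)
F = (-16/3, -9)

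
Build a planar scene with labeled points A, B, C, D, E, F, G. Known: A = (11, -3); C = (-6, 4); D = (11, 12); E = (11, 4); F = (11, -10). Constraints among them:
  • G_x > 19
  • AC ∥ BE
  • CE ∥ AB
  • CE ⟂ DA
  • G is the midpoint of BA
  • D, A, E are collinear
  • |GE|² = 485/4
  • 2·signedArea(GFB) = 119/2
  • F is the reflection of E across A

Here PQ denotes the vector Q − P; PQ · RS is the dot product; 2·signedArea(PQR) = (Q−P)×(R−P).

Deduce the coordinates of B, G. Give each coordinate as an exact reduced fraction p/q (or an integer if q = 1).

1. B_x = 28  [AC ∥ BE ∩ CE ∥ AB]
2. B_y = -3  [AC ∥ BE ∩ CE ∥ AB]
   → B = (28, -3)
3. G_x = 39/2  [G is the midpoint of BA]
4. G_y = -3  [G is the midpoint of BA]
   → G = (39/2, -3)

B = (28, -3)
G = (39/2, -3)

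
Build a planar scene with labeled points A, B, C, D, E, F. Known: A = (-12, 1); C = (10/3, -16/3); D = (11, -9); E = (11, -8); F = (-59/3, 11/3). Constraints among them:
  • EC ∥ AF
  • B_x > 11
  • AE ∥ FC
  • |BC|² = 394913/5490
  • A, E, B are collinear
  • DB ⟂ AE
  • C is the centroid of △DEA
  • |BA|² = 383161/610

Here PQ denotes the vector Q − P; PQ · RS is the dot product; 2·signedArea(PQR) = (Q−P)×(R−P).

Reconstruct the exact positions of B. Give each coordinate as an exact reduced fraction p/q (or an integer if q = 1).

B = (6917/610, -4961/610)

1. B_x = 6917/610  [A, E, B are collinear ∩ DB ⟂ AE]
2. B_y = -4961/610  [A, E, B are collinear ∩ DB ⟂ AE]
   → B = (6917/610, -4961/610)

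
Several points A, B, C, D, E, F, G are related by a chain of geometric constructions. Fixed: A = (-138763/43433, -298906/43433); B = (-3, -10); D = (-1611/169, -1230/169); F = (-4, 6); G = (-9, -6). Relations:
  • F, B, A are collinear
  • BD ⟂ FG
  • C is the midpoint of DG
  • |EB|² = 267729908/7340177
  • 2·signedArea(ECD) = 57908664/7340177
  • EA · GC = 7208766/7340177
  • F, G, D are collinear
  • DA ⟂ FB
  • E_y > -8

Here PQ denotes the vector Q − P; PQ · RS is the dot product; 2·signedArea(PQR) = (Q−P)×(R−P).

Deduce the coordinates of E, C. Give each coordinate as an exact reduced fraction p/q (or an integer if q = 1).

1. C_x = -1566/169  [C is the midpoint of DG]
2. C_y = -1122/169  [C is the midpoint of DG]
   → C = (-1566/169, -1122/169)
3. E_x = 113371/43433  [EA · GC = 7208766/7340177 ∩ 2·signedArea(ECD) = 57908664/7340177]
4. E_y = -337214/43433  [EA · GC = 7208766/7340177 ∩ 2·signedArea(ECD) = 57908664/7340177]
   → E = (113371/43433, -337214/43433)

C = (-1566/169, -1122/169)
E = (113371/43433, -337214/43433)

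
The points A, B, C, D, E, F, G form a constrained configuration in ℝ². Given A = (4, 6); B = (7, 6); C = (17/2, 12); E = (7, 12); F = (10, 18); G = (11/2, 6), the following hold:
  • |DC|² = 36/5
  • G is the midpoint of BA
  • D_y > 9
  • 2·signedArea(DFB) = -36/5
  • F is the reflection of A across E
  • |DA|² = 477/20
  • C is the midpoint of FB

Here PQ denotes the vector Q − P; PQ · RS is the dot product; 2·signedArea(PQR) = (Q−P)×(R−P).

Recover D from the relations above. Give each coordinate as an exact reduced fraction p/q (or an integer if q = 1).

1. D_x = 73/10  [line 12·x + -3·y + -294/5 = 0 ∩ |DA|² = 477/20]
2. D_y = 48/5  [line 12·x + -3·y + -294/5 = 0 ∩ |DA|² = 477/20]
   → D = (73/10, 48/5)

D = (73/10, 48/5)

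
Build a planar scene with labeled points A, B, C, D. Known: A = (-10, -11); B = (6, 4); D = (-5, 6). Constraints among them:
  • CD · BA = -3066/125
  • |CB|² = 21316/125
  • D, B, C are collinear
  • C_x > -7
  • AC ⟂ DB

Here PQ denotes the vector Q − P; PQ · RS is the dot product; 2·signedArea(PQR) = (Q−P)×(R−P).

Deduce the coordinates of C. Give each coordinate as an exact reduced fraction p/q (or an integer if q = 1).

C = (-856/125, 792/125)

1. C_x = -856/125  [D, B, C are collinear ∩ AC ⟂ DB]
2. C_y = 792/125  [D, B, C are collinear ∩ AC ⟂ DB]
   → C = (-856/125, 792/125)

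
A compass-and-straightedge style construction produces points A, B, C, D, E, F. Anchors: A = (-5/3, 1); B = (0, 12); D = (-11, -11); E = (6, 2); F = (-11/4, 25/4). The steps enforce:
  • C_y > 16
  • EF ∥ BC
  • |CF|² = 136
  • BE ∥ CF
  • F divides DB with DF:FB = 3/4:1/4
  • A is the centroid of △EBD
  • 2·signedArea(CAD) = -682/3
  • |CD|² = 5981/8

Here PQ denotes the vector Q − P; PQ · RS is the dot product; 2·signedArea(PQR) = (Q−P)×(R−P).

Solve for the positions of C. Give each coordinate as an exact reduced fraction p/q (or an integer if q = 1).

C = (-35/4, 65/4)

1. C_x = -35/4  [BE ∥ CF ∩ EF ∥ BC]
2. C_y = 65/4  [BE ∥ CF ∩ EF ∥ BC]
   → C = (-35/4, 65/4)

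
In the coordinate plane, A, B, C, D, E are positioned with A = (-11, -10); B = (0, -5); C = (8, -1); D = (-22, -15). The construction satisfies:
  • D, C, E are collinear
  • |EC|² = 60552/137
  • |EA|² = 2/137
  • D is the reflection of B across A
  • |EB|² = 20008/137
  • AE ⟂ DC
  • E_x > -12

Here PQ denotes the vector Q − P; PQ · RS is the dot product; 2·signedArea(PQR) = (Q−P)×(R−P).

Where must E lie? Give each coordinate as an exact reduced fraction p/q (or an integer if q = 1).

E = (-1514/137, -1355/137)

1. E_x = -1514/137  [D, C, E are collinear ∩ AE ⟂ DC]
2. E_y = -1355/137  [D, C, E are collinear ∩ AE ⟂ DC]
   → E = (-1514/137, -1355/137)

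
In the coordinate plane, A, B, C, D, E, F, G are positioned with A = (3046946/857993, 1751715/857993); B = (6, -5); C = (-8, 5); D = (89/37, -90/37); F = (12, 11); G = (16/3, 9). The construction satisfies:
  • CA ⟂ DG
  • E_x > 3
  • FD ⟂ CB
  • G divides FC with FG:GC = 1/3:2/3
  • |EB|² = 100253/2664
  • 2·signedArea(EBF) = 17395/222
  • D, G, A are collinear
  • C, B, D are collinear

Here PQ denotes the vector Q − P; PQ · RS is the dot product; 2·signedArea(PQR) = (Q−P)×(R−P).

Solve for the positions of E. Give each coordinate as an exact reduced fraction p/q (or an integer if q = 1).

1. E_x = 1393/444  [line -16·x + 6·y + 10577/222 = 0 ∩ |EB|² = 100253/2664]
2. E_y = 63/148  [line -16·x + 6·y + 10577/222 = 0 ∩ |EB|² = 100253/2664]
   → E = (1393/444, 63/148)

E = (1393/444, 63/148)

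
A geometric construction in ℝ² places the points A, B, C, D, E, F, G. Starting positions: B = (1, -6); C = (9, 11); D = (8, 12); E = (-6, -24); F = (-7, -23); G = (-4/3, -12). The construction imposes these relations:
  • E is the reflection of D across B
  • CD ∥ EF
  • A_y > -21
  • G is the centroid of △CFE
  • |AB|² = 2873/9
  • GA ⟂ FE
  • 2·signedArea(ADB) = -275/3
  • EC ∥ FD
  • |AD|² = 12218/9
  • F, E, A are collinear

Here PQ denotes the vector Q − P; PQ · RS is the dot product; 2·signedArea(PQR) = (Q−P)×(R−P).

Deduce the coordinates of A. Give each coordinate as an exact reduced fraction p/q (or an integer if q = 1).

1. A_x = -29/3  [F, E, A are collinear ∩ GA ⟂ FE]
2. A_y = -61/3  [F, E, A are collinear ∩ GA ⟂ FE]
   → A = (-29/3, -61/3)

A = (-29/3, -61/3)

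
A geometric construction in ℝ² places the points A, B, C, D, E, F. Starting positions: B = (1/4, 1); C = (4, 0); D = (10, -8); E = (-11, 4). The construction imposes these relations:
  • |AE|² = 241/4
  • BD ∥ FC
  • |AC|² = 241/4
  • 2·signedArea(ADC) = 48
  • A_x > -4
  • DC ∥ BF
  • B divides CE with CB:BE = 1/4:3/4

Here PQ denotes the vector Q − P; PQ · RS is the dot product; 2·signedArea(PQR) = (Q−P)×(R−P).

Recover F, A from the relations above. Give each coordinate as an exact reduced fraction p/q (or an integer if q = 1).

1. F_x = -23/4  [BD ∥ FC ∩ DC ∥ BF]
2. F_y = 9  [BD ∥ FC ∩ DC ∥ BF]
   → F = (-23/4, 9)
3. A_x = -7/2  [line -8·x + -6·y + -16 = 0 ∩ |AE|² = 241/4]
4. A_y = 2  [line -8·x + -6·y + -16 = 0 ∩ |AE|² = 241/4]
   → A = (-7/2, 2)

A = (-7/2, 2)
F = (-23/4, 9)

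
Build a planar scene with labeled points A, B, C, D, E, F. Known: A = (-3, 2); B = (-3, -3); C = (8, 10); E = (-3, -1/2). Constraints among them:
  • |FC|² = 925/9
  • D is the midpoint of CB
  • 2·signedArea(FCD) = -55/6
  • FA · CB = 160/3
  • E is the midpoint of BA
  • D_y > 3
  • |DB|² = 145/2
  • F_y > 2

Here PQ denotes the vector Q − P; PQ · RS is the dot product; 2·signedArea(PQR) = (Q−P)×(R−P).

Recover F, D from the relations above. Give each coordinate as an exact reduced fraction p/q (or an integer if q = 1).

D = (5/2, 7/2)
F = (2/3, 3)

1. F_x = 2/3  [line 11·x + 13·y + -139/3 = 0 ∩ |FC|² = 925/9]
2. F_y = 3  [line 11·x + 13·y + -139/3 = 0 ∩ |FC|² = 925/9]
   → F = (2/3, 3)
3. D_x = 5/2  [2·signedArea(FCD) = -55/6 ∩ D is the midpoint of CB]
4. D_y = 7/2  [2·signedArea(FCD) = -55/6 ∩ D is the midpoint of CB]
   → D = (5/2, 7/2)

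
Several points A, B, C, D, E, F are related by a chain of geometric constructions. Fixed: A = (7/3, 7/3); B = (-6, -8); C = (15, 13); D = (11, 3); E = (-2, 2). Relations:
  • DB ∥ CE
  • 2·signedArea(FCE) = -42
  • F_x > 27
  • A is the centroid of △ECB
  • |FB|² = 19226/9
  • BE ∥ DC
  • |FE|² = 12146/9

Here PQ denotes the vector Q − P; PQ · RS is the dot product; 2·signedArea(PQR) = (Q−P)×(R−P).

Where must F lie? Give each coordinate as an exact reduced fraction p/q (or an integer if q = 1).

F = (83/3, 71/3)

1. F_x = 83/3  [line 11·x + -17·y + 98 = 0 ∩ |FB|² = 19226/9]
2. F_y = 71/3  [line 11·x + -17·y + 98 = 0 ∩ |FB|² = 19226/9]
   → F = (83/3, 71/3)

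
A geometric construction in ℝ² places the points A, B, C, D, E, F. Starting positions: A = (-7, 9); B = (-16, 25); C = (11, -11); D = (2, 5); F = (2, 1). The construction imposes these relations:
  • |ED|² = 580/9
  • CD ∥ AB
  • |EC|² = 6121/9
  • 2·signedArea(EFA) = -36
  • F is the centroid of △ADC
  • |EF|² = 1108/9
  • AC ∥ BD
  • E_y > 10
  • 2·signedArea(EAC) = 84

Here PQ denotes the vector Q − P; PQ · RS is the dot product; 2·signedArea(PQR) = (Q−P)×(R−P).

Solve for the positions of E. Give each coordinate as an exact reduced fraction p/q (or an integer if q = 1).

E = (-4, 31/3)

1. E_x = -4  [2·signedArea(EFA) = -36 ∩ 2·signedArea(EAC) = 84]
2. E_y = 31/3  [2·signedArea(EFA) = -36 ∩ 2·signedArea(EAC) = 84]
   → E = (-4, 31/3)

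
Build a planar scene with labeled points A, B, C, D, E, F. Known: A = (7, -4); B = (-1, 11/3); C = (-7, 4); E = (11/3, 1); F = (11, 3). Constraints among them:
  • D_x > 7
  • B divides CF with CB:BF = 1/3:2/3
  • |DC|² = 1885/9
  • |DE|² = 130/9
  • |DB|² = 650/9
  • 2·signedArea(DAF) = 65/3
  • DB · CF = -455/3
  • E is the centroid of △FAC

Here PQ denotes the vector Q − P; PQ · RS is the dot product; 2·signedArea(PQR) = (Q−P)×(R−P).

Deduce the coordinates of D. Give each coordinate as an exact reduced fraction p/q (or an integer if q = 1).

D = (22/3, 2)

1. D_x = 22/3  [DB · CF = -455/3 ∩ 2·signedArea(DAF) = 65/3]
2. D_y = 2  [DB · CF = -455/3 ∩ 2·signedArea(DAF) = 65/3]
   → D = (22/3, 2)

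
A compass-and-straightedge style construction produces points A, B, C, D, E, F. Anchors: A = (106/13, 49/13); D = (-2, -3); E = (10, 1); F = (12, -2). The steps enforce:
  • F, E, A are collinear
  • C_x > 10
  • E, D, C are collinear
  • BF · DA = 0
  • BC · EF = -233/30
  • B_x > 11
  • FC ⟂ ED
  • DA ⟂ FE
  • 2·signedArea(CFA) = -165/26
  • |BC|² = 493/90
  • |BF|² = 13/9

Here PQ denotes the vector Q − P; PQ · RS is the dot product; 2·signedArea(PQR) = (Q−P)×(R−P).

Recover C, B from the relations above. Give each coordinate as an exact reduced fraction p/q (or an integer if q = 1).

B = (34/3, -1)
C = (109/10, 13/10)

1. C_x = 109/10  [E, D, C are collinear ∩ FC ⟂ ED]
2. C_y = 13/10  [E, D, C are collinear ∩ FC ⟂ ED]
   → C = (109/10, 13/10)
3. B_x = 34/3  [BF · DA = 0 ∩ BC · EF = -233/30]
4. B_y = -1  [BF · DA = 0 ∩ BC · EF = -233/30]
   → B = (34/3, -1)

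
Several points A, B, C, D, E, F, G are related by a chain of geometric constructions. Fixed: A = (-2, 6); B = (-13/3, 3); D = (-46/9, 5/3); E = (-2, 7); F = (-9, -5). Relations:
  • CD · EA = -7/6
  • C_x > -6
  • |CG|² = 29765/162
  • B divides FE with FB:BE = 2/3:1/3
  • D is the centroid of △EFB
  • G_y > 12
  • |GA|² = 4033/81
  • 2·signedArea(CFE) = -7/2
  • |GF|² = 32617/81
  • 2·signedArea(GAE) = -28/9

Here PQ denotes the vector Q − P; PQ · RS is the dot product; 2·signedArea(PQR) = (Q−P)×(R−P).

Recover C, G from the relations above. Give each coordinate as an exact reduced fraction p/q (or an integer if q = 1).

1. C_x = -11/2  [2·signedArea(CFE) = -7/2 ∩ CD · EA = -7/6]
2. C_y = 1/2  [2·signedArea(CFE) = -7/2 ∩ CD · EA = -7/6]
   → C = (-11/2, 1/2)
3. G_x = 10/9  [2·signedArea(GAE) = -28/9]
4. G_y = 37/3  [|CG|² = 29765/162]
   → G = (10/9, 37/3)

C = (-11/2, 1/2)
G = (10/9, 37/3)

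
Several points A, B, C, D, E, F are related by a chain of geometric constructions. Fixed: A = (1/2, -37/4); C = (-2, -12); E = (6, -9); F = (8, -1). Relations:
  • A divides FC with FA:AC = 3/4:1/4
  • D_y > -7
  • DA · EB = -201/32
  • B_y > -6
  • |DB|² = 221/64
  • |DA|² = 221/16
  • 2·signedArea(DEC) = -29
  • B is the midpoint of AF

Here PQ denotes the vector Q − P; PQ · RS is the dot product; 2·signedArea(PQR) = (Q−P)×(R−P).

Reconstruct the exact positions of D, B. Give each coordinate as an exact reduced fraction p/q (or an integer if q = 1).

1. D_x = 3  [line 3·x + -8·y + -61 = 0 ∩ |DA|² = 221/16]
2. D_y = -13/2  [line 3·x + -8·y + -61 = 0 ∩ |DA|² = 221/16]
   → D = (3, -13/2)
3. B_x = 17/4  [DA · EB = -201/32 ∩ B is the midpoint of AF]
4. B_y = -41/8  [DA · EB = -201/32 ∩ B is the midpoint of AF]
   → B = (17/4, -41/8)

B = (17/4, -41/8)
D = (3, -13/2)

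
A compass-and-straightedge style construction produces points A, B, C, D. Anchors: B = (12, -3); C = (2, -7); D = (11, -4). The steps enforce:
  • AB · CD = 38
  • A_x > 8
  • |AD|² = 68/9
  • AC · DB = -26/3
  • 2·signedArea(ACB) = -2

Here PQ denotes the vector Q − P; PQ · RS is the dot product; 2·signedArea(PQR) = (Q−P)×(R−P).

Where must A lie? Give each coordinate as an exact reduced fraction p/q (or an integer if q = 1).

A = (25/3, -14/3)

1. A_x = 25/3  [AC · DB = -26/3 ∩ 2·signedArea(ACB) = -2]
2. A_y = -14/3  [AC · DB = -26/3 ∩ 2·signedArea(ACB) = -2]
   → A = (25/3, -14/3)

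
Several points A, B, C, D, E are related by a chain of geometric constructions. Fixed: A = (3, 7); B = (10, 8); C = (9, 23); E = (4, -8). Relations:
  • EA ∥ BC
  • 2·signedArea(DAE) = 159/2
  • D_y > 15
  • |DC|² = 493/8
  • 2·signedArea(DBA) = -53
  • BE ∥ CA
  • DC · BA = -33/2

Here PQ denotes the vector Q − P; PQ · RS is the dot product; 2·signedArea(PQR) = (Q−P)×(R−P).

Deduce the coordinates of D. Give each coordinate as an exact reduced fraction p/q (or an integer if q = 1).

1. D_x = 31/4  [2·signedArea(DAE) = 159/2 ∩ DC · BA = -33/2]
2. D_y = 61/4  [2·signedArea(DAE) = 159/2 ∩ DC · BA = -33/2]
   → D = (31/4, 61/4)

D = (31/4, 61/4)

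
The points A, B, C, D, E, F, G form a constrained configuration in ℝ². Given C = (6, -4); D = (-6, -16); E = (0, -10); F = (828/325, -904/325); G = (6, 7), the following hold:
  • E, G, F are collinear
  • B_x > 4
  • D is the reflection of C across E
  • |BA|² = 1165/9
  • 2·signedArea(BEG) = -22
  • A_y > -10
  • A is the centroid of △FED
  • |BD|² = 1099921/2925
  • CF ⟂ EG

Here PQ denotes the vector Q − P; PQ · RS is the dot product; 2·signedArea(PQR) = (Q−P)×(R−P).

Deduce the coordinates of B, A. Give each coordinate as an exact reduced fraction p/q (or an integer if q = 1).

A = (-374/325, -3118/325)
B = (1576/325, 71/975)

1. B_x = 1576/325  [line -17·x + 6·y + 82 = 0 ∩ |BD|² = 1099921/2925]
2. B_y = 71/975  [line -17·x + 6·y + 82 = 0 ∩ |BD|² = 1099921/2925]
   → B = (1576/325, 71/975)
3. A_x = -374/325  [A is the centroid of △FED]
4. A_y = -3118/325  [A is the centroid of △FED]
   → A = (-374/325, -3118/325)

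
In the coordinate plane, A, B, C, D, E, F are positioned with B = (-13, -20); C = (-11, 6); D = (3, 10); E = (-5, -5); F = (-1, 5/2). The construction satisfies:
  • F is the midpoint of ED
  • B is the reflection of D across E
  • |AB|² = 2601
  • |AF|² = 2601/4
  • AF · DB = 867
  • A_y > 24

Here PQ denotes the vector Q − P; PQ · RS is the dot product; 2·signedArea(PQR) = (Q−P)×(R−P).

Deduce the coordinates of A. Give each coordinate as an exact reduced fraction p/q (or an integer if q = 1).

1. A_x = 11  [line 16·x + 30·y + -926 = 0 ∩ |AB|² = 2601]
2. A_y = 25  [line 16·x + 30·y + -926 = 0 ∩ |AB|² = 2601]
   → A = (11, 25)

A = (11, 25)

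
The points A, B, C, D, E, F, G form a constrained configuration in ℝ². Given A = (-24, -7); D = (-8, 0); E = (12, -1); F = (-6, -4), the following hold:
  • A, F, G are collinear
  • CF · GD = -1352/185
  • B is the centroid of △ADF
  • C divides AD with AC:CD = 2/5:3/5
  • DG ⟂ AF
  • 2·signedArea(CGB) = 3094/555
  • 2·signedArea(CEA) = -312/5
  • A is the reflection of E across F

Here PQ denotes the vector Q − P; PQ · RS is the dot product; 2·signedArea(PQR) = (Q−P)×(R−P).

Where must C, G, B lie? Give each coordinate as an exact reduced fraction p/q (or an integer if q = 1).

B = (-38/3, -11/3)
C = (-88/5, -21/5)
G = (-270/37, -156/37)

1. C_x = -88/5  [C divides AD with AC:CD = 2/5:3/5]
2. C_y = -21/5  [C divides AD with AC:CD = 2/5:3/5]
   → C = (-88/5, -21/5)
3. G_x = -270/37  [A, F, G are collinear ∩ DG ⟂ AF]
4. G_y = -156/37  [A, F, G are collinear ∩ DG ⟂ AF]
   → G = (-270/37, -156/37)
5. B_x = -38/3  [B is the centroid of △ADF]
6. B_y = -11/3  [B is the centroid of △ADF]
   → B = (-38/3, -11/3)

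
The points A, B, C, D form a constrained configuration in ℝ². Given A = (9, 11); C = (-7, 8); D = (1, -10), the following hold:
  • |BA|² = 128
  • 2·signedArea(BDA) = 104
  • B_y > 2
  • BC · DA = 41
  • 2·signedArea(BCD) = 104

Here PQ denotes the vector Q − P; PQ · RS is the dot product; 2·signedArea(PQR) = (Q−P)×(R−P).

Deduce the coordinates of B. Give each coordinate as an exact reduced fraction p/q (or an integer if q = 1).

1. B_x = 1  [2·signedArea(BDA) = 104 ∩ 2·signedArea(BCD) = 104]
2. B_y = 3  [2·signedArea(BDA) = 104 ∩ 2·signedArea(BCD) = 104]
   → B = (1, 3)

B = (1, 3)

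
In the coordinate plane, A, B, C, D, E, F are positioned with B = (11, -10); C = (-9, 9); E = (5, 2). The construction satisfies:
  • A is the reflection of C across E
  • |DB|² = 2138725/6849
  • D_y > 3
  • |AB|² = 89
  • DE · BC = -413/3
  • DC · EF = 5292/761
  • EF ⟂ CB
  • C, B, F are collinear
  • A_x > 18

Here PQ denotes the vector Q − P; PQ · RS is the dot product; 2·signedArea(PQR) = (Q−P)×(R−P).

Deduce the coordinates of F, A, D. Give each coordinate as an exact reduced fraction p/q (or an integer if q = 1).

1. F_x = 1411/761  [C, B, F are collinear ∩ EF ⟂ CB]
2. F_y = -998/761  [C, B, F are collinear ∩ EF ⟂ CB]
   → F = (1411/761, -998/761)
3. A_x = 19  [A is the reflection of C across E]
4. A_y = -5  [A is the reflection of C across E]
   → A = (19, -5)
5. D_x = -1633/2283  [DC · EF = 5292/761 ∩ DE · BC = -413/3]
6. D_y = 7373/2283  [DC · EF = 5292/761 ∩ DE · BC = -413/3]
   → D = (-1633/2283, 7373/2283)

A = (19, -5)
D = (-1633/2283, 7373/2283)
F = (1411/761, -998/761)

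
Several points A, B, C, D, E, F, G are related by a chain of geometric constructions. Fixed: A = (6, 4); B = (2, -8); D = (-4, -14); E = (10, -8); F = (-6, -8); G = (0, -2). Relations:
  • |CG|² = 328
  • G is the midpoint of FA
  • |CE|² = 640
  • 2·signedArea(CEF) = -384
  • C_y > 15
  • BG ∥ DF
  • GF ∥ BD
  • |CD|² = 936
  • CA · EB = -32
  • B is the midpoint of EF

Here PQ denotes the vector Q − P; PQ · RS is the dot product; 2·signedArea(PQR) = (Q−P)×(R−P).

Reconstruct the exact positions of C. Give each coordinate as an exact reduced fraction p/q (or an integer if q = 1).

C = (2, 16)

1. C_x = 2  [2·signedArea(CEF) = -384 ∩ CA · EB = -32]
2. C_y = 16  [2·signedArea(CEF) = -384 ∩ CA · EB = -32]
   → C = (2, 16)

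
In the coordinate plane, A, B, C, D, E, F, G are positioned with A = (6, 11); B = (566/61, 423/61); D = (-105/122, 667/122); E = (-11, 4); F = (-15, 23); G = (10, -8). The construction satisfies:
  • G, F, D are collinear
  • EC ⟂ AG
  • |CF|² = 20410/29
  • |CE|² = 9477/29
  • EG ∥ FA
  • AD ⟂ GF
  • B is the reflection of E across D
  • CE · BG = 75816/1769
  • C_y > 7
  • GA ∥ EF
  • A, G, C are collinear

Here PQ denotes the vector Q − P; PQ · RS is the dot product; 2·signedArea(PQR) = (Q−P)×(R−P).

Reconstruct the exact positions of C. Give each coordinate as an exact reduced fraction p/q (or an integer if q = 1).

1. C_x = 194/29  [A, G, C are collinear ∩ EC ⟂ AG]
2. C_y = 224/29  [A, G, C are collinear ∩ EC ⟂ AG]
   → C = (194/29, 224/29)

C = (194/29, 224/29)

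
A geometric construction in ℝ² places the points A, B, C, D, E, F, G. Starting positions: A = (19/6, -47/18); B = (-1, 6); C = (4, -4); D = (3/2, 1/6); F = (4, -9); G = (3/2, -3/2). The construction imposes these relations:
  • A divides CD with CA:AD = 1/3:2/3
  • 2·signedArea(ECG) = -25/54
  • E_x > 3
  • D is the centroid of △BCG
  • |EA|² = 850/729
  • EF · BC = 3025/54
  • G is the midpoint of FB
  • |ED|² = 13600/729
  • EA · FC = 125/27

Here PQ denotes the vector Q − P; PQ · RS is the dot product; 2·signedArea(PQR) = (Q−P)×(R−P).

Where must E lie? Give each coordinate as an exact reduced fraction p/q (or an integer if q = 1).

E = (67/18, -191/54)

1. E_x = 67/18  [EF · BC = 3025/54 ∩ 2·signedArea(ECG) = -25/54]
2. E_y = -191/54  [EF · BC = 3025/54 ∩ 2·signedArea(ECG) = -25/54]
   → E = (67/18, -191/54)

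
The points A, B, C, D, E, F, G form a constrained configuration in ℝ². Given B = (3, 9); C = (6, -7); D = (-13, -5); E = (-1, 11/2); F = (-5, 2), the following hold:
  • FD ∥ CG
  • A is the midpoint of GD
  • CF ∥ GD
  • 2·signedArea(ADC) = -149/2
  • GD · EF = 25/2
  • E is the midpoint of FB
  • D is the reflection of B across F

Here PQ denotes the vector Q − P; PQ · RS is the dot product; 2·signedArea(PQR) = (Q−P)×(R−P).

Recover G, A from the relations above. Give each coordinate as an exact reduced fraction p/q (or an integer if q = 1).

A = (-15/2, -19/2)
G = (-2, -14)

1. G_x = -2  [CF ∥ GD ∩ FD ∥ CG]
2. G_y = -14  [CF ∥ GD ∩ FD ∥ CG]
   → G = (-2, -14)
3. A_x = -15/2  [A is the midpoint of GD]
4. A_y = -19/2  [A is the midpoint of GD]
   → A = (-15/2, -19/2)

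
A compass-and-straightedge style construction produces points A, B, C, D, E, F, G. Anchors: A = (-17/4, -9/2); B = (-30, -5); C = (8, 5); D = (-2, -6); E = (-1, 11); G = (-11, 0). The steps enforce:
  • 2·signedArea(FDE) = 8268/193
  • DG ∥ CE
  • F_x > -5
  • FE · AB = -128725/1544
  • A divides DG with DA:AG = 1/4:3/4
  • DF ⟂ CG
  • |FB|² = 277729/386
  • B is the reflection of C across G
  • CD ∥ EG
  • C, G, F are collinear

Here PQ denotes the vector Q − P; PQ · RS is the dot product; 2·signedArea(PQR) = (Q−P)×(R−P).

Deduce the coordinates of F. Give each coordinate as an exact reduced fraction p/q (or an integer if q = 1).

F = (-1567/386, 705/386)

1. F_x = -1567/386  [C, G, F are collinear ∩ DF ⟂ CG]
2. F_y = 705/386  [C, G, F are collinear ∩ DF ⟂ CG]
   → F = (-1567/386, 705/386)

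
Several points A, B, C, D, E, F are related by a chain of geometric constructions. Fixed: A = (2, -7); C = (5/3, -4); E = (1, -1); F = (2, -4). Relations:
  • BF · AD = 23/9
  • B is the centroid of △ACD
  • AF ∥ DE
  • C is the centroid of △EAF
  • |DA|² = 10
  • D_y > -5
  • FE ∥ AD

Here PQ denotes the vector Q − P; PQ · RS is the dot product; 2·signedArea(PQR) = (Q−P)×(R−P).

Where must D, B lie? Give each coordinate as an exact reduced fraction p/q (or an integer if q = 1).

B = (14/9, -5)
D = (1, -4)

1. D_x = 1  [AF ∥ DE ∩ FE ∥ AD]
2. D_y = -4  [AF ∥ DE ∩ FE ∥ AD]
   → D = (1, -4)
3. B_x = 14/9  [B is the centroid of △ACD]
4. B_y = -5  [B is the centroid of △ACD]
   → B = (14/9, -5)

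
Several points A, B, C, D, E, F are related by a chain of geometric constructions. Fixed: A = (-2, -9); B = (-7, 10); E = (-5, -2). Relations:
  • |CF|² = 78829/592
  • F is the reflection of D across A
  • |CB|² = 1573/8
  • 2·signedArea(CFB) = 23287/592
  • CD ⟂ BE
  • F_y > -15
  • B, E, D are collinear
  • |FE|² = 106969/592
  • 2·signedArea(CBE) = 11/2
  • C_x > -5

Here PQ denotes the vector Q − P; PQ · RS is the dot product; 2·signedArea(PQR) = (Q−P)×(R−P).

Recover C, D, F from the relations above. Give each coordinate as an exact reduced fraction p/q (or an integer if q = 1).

C = (-17/4, -15/4)
D = (-695/148, -283/74)
F = (103/148, -1049/74)

1. C_x = -17/4  [line 12·x + 2·y + 117/2 = 0 ∩ |CB|² = 1573/8]
2. C_y = -15/4  [line 12·x + 2·y + 117/2 = 0 ∩ |CB|² = 1573/8]
   → C = (-17/4, -15/4)
3. D_x = -695/148  [B, E, D are collinear ∩ CD ⟂ BE]
4. D_y = -283/74  [B, E, D are collinear ∩ CD ⟂ BE]
   → D = (-695/148, -283/74)
5. F_x = 103/148  [2·signedArea(CFB) = 23287/592 ∩ F is the reflection of D across A]
6. F_y = -1049/74  [2·signedArea(CFB) = 23287/592 ∩ F is the reflection of D across A]
   → F = (103/148, -1049/74)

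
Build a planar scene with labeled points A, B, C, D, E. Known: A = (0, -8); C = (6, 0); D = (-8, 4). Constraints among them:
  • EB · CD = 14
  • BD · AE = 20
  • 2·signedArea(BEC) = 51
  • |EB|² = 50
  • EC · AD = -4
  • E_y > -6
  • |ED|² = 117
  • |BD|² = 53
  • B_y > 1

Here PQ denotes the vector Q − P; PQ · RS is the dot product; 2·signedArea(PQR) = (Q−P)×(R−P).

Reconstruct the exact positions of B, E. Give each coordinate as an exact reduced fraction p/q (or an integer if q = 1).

B = (-1, 2)
E = (-2, -5)

1. E_x = -2  [line 8·x + -12·y + -44 = 0 ∩ |ED|² = 117]
2. E_y = -5  [line 8·x + -12·y + -44 = 0 ∩ |ED|² = 117]
   → E = (-2, -5)
3. B_x = -1  [2·signedArea(BEC) = 51 ∩ EB · CD = 14]
4. B_y = 2  [2·signedArea(BEC) = 51 ∩ EB · CD = 14]
   → B = (-1, 2)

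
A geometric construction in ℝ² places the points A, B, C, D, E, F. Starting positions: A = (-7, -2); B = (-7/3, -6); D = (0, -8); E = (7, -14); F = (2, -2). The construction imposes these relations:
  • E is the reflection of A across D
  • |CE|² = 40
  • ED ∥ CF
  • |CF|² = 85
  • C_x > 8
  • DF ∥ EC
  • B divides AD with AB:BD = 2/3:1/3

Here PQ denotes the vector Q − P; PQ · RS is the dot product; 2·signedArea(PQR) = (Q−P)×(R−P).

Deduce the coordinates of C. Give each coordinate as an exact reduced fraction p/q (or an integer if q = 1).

C = (9, -8)

1. C_x = 9  [ED ∥ CF ∩ DF ∥ EC]
2. C_y = -8  [ED ∥ CF ∩ DF ∥ EC]
   → C = (9, -8)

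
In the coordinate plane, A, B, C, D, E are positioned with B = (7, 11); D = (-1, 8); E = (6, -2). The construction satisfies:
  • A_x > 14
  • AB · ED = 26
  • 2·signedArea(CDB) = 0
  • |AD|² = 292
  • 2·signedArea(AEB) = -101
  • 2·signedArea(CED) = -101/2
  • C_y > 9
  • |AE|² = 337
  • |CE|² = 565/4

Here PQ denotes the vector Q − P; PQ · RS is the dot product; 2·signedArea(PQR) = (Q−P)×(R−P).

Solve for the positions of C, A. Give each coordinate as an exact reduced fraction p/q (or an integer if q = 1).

1. C_x = 3  [2·signedArea(CDB) = 0 ∩ 2·signedArea(CED) = -101/2]
2. C_y = 19/2  [2·signedArea(CDB) = 0 ∩ 2·signedArea(CED) = -101/2]
   → C = (3, 19/2)
3. A_x = 15  [2·signedArea(AEB) = -101 ∩ AB · ED = 26]
4. A_y = 14  [2·signedArea(AEB) = -101 ∩ AB · ED = 26]
   → A = (15, 14)

A = (15, 14)
C = (3, 19/2)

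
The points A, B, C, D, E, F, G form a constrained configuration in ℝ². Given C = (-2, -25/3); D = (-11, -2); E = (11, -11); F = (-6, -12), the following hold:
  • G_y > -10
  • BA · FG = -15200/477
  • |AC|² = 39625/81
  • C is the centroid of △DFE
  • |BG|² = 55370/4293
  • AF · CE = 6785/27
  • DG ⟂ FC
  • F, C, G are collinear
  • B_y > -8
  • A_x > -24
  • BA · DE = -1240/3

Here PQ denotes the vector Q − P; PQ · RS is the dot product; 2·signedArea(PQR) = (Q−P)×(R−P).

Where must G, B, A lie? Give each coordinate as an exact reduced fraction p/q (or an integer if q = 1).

1. G_x = -198/53  [F, C, G are collinear ∩ DG ⟂ FC]
2. G_y = -526/53  [F, C, G are collinear ∩ DG ⟂ FC]
   → G = (-198/53, -526/53)
3. A_x = -71/3  [line -13·x + 8/3·y + -8027/27 = 0 ∩ |AC|² = 39625/81]
4. A_y = -35/9  [line -13·x + 8/3·y + -8027/27 = 0 ∩ |AC|² = 39625/81]
   → A = (-71/3, -35/9)
5. B_x = -19/3  [BA · FG = -15200/477 ∩ BA · DE = -1240/3]
6. B_y = -67/9  [BA · FG = -15200/477 ∩ BA · DE = -1240/3]
   → B = (-19/3, -67/9)

A = (-71/3, -35/9)
B = (-19/3, -67/9)
G = (-198/53, -526/53)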